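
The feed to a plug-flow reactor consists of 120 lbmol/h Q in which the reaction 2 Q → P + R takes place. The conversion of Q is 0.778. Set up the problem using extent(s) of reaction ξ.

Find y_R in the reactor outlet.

0.389

Q reacted = 0.778 × 120 = 93.36 lbmol/h; ν_Q = −2, so ξ = 93.36/2 = 46.68 lbmol/h.
Outlet amounts (n = n₀ + ν ξ):
  Q: 120 − 2(46.68) = 26.64
  P: 0 + 1(46.68) = 46.68
  R: 0 + 1(46.68) = 46.68
Total out = 120 lbmol/h; y_R = 46.68 / 120 = 0.389.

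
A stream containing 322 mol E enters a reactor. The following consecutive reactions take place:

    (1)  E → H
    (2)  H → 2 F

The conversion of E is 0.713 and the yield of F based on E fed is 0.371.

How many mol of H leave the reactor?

170 mol

Conversion of E: E consumed = 1ξ₁ = 0.713 × 322 → ξ₁ = 229.6 mol.
Yield of F: 2ξ₂ / 322 = 0.371 → ξ₂ = 59.73 mol.
Outlet amounts (n = n₀ + Σ ν·ξ):
  E: 322 − 1(229.6) = 92.41
  H: 0 + 1(229.6) − 1(59.73) = 169.9
  F: 0 + 2(59.73) = 119.5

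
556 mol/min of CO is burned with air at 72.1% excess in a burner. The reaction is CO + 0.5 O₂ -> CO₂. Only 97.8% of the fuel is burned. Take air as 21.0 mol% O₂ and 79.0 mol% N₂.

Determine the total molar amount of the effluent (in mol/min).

2560 mol/min

Stoichiometric O₂ = 0.5 × 556 = 278 mol/min; O₂ fed = 278 × 1.721 = 478.4 mol/min.
N₂ fed = 478.4 × 79/21 = 1800 mol/min.
Fuel reacted = 0.978 × 556 → ξ = 543.8 mol/min.
Outlet (n = n₀ + ν ξ):
  CO: 556 − 1(543.8) = 12.23
  O₂: 478.4 − 0.5(543.8) = 206.6
  N₂: 1800 (inert)
  CO₂: 0 + 1(543.8) = 543.8
Total out = 12.23 + 206.6 + 1800 + 543.8 = 2562 mol/min.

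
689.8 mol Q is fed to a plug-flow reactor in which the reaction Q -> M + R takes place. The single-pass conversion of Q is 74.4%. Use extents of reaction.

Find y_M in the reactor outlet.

0.427

Q reacted = 0.744 × 689.8 = 513.2 mol; ν_Q = −1, so ξ = 513.2/1 = 513.2 mol.
Outlet amounts (n = n₀ + ν ξ):
  Q: 689.8 − 1(513.2) = 176.6
  M: 0 + 1(513.2) = 513.2
  R: 0 + 1(513.2) = 513.2
Total out = 1203 mol; y_M = 513.2 / 1203 = 0.4266.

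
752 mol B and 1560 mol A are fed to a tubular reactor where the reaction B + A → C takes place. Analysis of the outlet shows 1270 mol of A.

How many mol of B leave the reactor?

For A: n = n₀ − 1ξ → 1270 = 1560 − 1ξ, giving ξ = 290 mol.
Outlet amounts (n = n₀ + ν ξ):
  B: 752 − 1(290) = 462
  A: 1560 − 1(290) = 1270
  C: 0 + 1(290) = 290

462 mol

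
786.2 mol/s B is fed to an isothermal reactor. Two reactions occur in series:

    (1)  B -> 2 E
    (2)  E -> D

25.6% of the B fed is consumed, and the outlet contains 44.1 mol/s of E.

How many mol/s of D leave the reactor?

358 mol/s

Conversion of B: B consumed = 1ξ₁ = 0.256 × 786.2 → ξ₁ = 201.3 mol/s.
E balance: n_E = 0 + 2ξ₁ − 1ξ₂ = 44.1 → ξ₂ = (2·201.3 − 44.1)/1 = 358.4 mol/s.
Outlet amounts (n = n₀ + Σ ν·ξ):
  B: 786.2 − 1(201.3) = 584.9
  E: 0 + 2(201.3) − 1(358.4) = 44.1
  D: 0 + 1(358.4) = 358.4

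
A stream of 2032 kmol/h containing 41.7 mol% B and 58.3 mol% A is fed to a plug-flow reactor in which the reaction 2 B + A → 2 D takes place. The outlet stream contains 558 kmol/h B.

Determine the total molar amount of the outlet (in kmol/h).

1890 kmol/h

For B: n = n₀ − 2ξ → 558 = 847.3 − 2ξ, giving ξ = 144.7 kmol/h.
Outlet amounts (n = n₀ + ν ξ):
  B: 847.3 − 2(144.7) = 558
  A: 1185 − 1(144.7) = 1040
  D: 0 + 2(144.7) = 289.3
Total out = 558 + 1040 + 289.3 = 1887 kmol/h.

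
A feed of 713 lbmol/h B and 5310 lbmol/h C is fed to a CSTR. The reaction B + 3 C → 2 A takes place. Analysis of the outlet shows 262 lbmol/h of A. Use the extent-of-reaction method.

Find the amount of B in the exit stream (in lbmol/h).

For A: n = n₀ + 2ξ → 262 = 0 + 2ξ, giving ξ = 131 lbmol/h.
Outlet amounts (n = n₀ + ν ξ):
  B: 713 − 1(131) = 582
  C: 5310 − 3(131) = 4917
  A: 0 + 2(131) = 262

582 lbmol/h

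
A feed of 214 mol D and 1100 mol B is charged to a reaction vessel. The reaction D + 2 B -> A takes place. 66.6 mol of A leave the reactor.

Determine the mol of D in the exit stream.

147 mol

For A: n = n₀ + 1ξ → 66.6 = 0 + 1ξ, giving ξ = 66.6 mol.
Outlet amounts (n = n₀ + ν ξ):
  D: 214 − 1(66.6) = 147.4
  B: 1100 − 2(66.6) = 966.8
  A: 0 + 1(66.6) = 66.6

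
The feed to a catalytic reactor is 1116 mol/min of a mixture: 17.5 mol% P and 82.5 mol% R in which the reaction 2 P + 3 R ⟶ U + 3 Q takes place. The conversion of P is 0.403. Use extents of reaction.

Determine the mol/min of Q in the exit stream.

P reacted = 0.403 × 195.3 = 78.71 mol/min; ν_P = −2, so ξ = 78.71/2 = 39.35 mol/min.
Outlet amounts (n = n₀ + ν ξ):
  P: 195.3 − 2(39.35) = 116.6
  R: 920.7 − 3(39.35) = 802.6
  U: 0 + 1(39.35) = 39.35
  Q: 0 + 3(39.35) = 118.1

118 mol/min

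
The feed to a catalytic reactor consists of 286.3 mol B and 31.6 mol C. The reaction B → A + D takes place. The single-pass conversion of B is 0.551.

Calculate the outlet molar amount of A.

158 mol

B reacted = 0.551 × 286.3 = 157.8 mol; ν_B = −1, so ξ = 157.8/1 = 157.8 mol.
Outlet amounts (n = n₀ + ν ξ):
  B: 286.3 − 1(157.8) = 128.5
  A: 0 + 1(157.8) = 157.8
  D: 0 + 1(157.8) = 157.8
  C: 31.6 (inert)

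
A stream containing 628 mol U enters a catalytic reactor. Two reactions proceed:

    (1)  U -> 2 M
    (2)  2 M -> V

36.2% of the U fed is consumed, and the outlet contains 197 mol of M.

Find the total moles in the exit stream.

Conversion of U: U consumed = 1ξ₁ = 0.362 × 628 → ξ₁ = 227.3 mol.
M balance: n_M = 0 + 2ξ₁ − 2ξ₂ = 197 → ξ₂ = (2·227.3 − 197)/2 = 128.8 mol.
Outlet amounts (n = n₀ + Σ ν·ξ):
  U: 628 − 1(227.3) = 400.7
  M: 0 + 2(227.3) − 2(128.8) = 197
  V: 0 + 1(128.8) = 128.8
Total out = 400.7 + 197 + 128.8 = 726.5 mol.

726 mol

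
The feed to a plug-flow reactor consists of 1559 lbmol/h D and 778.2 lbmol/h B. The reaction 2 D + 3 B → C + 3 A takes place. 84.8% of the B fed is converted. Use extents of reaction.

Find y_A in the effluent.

B reacted = 0.848 × 778.2 = 659.9 lbmol/h; ν_B = −3, so ξ = 659.9/3 = 220 lbmol/h.
Outlet amounts (n = n₀ + ν ξ):
  D: 1559 − 2(220) = 1119
  B: 778.2 − 3(220) = 118.3
  C: 0 + 1(220) = 220
  A: 0 + 3(220) = 659.9
Total out = 2117 lbmol/h; y_A = 659.9 / 2117 = 0.3117.

0.312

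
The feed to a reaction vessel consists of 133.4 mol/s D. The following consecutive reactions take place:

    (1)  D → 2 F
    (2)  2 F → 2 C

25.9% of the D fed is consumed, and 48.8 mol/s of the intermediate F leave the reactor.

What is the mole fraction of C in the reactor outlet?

Conversion of D: D consumed = 1ξ₁ = 0.259 × 133.4 → ξ₁ = 34.55 mol/s.
F balance: n_F = 0 + 2ξ₁ − 2ξ₂ = 48.8 → ξ₂ = (2·34.55 − 48.8)/2 = 10.15 mol/s.
Outlet amounts (n = n₀ + Σ ν·ξ):
  D: 133.4 − 1(34.55) = 98.85
  F: 0 + 2(34.55) − 2(10.15) = 48.8
  C: 0 + 2(10.15) = 20.3
Total out = 168 mol/s; y_C = 20.3 / 168 = 0.1209.

0.121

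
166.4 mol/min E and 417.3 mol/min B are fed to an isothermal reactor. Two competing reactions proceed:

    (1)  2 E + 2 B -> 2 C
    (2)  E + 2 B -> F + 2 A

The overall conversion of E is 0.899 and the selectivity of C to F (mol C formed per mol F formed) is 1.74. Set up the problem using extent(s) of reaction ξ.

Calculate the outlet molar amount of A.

Conversion of E: E consumed = 0.899 × 166.4 = 149.6 mol/min = 2ξ₁ + 1ξ₂.
Selectivity: 2ξ₁ / (1ξ₂) = 1.74 → ξ₁ = 0.87 ξ₂.
Substitute: (2·0.87 + 1) ξ₂ = 149.6 → ξ₂ = 54.6 mol/min, ξ₁ = 47.5 mol/min.
Outlet amounts (n = n₀ + Σ ν·ξ):
  E: 166.4 − 2(47.5) − 1(54.6) = 16.81
  B: 417.3 − 2(47.5) − 2(54.6) = 213.1
  C: 0 + 2(47.5) = 95
  F: 0 + 1(54.6) = 54.6
  A: 0 + 2(54.6) = 109.2

109 mol/min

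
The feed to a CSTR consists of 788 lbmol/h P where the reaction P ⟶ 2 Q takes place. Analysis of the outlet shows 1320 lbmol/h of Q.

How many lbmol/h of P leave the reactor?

128 lbmol/h

For Q: n = n₀ + 2ξ → 1320 = 0 + 2ξ, giving ξ = 660 lbmol/h.
Outlet amounts (n = n₀ + ν ξ):
  P: 788 − 1(660) = 128
  Q: 0 + 2(660) = 1320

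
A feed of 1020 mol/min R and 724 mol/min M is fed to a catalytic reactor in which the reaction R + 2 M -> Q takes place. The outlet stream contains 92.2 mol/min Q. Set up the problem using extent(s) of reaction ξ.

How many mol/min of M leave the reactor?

540 mol/min

For Q: n = n₀ + 1ξ → 92.2 = 0 + 1ξ, giving ξ = 92.2 mol/min.
Outlet amounts (n = n₀ + ν ξ):
  R: 1020 − 1(92.2) = 927.8
  M: 724 − 2(92.2) = 539.6
  Q: 0 + 1(92.2) = 92.2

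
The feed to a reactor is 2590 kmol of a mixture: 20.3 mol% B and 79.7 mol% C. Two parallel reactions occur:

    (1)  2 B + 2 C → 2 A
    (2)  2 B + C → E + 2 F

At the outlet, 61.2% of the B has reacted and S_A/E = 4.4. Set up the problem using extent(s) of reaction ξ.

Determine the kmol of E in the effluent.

Conversion of B: B consumed = 0.612 × 525.8 = 321.8 kmol = 2ξ₁ + 2ξ₂.
Selectivity: 2ξ₁ / (1ξ₂) = 4.4 → ξ₁ = 2.2 ξ₂.
Substitute: (2·2.2 + 2) ξ₂ = 321.8 → ξ₂ = 50.28 kmol, ξ₁ = 110.6 kmol.
Outlet amounts (n = n₀ + Σ ν·ξ):
  B: 525.8 − 2(110.6) − 2(50.28) = 204
  C: 2064 − 2(110.6) − 1(50.28) = 1793
  A: 0 + 2(110.6) = 221.2
  E: 0 + 1(50.28) = 50.28
  F: 0 + 2(50.28) = 100.6

50.3 kmol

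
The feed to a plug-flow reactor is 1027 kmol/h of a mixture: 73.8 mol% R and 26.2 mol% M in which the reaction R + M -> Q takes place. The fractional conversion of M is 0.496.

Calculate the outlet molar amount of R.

624 kmol/h

M reacted = 0.496 × 269.1 = 133.5 kmol/h; ν_M = −1, so ξ = 133.5/1 = 133.5 kmol/h.
Outlet amounts (n = n₀ + ν ξ):
  R: 757.9 − 1(133.5) = 624.5
  M: 269.1 − 1(133.5) = 135.6
  Q: 0 + 1(133.5) = 133.5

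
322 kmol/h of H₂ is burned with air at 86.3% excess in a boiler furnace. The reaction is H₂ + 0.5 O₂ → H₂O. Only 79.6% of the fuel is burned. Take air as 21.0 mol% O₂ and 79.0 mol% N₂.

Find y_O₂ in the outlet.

Stoichiometric O₂ = 0.5 × 322 = 161 kmol/h; O₂ fed = 161 × 1.863 = 299.9 kmol/h.
N₂ fed = 299.9 × 79/21 = 1128 kmol/h.
Fuel reacted = 0.796 × 322 → ξ = 256.3 kmol/h.
Outlet (n = n₀ + ν ξ):
  H₂: 322 − 1(256.3) = 65.69
  O₂: 299.9 − 0.5(256.3) = 171.8
  N₂: 1128 (inert)
  H₂O: 0 + 1(256.3) = 256.3
Total out = 1622 kmol/h; y_O₂ = 171.8 / 1622 = 0.1059.

0.106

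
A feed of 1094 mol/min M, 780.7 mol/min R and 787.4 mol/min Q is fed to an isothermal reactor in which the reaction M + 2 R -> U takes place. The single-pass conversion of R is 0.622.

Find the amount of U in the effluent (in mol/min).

R reacted = 0.622 × 780.7 = 485.6 mol/min; ν_R = −2, so ξ = 485.6/2 = 242.8 mol/min.
Outlet amounts (n = n₀ + ν ξ):
  M: 1094 − 1(242.8) = 851.2
  R: 780.7 − 2(242.8) = 295.1
  U: 0 + 1(242.8) = 242.8
  Q: 787.4 (inert)

243 mol/min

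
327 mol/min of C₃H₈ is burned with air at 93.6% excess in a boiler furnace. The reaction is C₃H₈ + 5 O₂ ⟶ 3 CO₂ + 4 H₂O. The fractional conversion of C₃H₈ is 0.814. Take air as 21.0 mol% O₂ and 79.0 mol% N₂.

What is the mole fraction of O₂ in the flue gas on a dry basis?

0.126

Stoichiometric O₂ = 5 × 327 = 1635 mol/min; O₂ fed = 1635 × 1.936 = 3165 mol/min.
N₂ fed = 3165 × 79/21 = 11910 mol/min.
Fuel reacted = 0.814 × 327 → ξ = 266.2 mol/min.
Outlet (n = n₀ + ν ξ):
  C₃H₈: 327 − 1(266.2) = 60.82
  O₂: 3165 − 5(266.2) = 1834
  N₂: 11910 (inert)
  CO₂: 0 + 3(266.2) = 798.5
  H₂O: 0 + 4(266.2) = 1065
Dry total = 14600 mol/min; y_O₂ (dry) = 1834 / 14600 = 0.1256.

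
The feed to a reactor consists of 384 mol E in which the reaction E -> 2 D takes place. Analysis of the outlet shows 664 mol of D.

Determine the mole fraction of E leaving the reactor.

0.0726

For D: n = n₀ + 2ξ → 664 = 0 + 2ξ, giving ξ = 332 mol.
Outlet amounts (n = n₀ + ν ξ):
  E: 384 − 1(332) = 52
  D: 0 + 2(332) = 664
Total out = 716 mol; y_E = 52 / 716 = 0.07263.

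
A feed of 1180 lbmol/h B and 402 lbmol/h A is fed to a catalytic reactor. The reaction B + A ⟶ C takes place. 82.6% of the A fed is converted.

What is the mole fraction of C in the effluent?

0.266

A reacted = 0.826 × 402 = 332.1 lbmol/h; ν_A = −1, so ξ = 332.1/1 = 332.1 lbmol/h.
Outlet amounts (n = n₀ + ν ξ):
  B: 1180 − 1(332.1) = 847.9
  A: 402 − 1(332.1) = 69.95
  C: 0 + 1(332.1) = 332.1
Total out = 1250 lbmol/h; y_C = 332.1 / 1250 = 0.2657.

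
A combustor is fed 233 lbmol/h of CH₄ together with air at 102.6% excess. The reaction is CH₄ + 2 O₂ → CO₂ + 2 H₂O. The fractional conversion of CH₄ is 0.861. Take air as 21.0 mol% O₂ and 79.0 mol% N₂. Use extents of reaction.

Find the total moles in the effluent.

Stoichiometric O₂ = 2 × 233 = 466 lbmol/h; O₂ fed = 466 × 2.026 = 944.1 lbmol/h.
N₂ fed = 944.1 × 79/21 = 3552 lbmol/h.
Fuel reacted = 0.861 × 233 → ξ = 200.6 lbmol/h.
Outlet (n = n₀ + ν ξ):
  CH₄: 233 − 1(200.6) = 32.39
  O₂: 944.1 − 2(200.6) = 542.9
  N₂: 3552 (inert)
  CO₂: 0 + 1(200.6) = 200.6
  H₂O: 0 + 2(200.6) = 401.2
Total out = 32.39 + 542.9 + 3552 + 200.6 + 401.2 = 4729 lbmol/h.

4730 lbmol/h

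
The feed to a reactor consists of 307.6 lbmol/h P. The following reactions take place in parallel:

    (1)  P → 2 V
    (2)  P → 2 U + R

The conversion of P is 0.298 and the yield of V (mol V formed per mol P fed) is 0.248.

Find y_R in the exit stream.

0.118

Yield of V: 2ξ₁ / 307.6 = 0.248 → ξ₁ = 38.14 lbmol/h.
Conversion of P: 1ξ₁ + 1ξ₂ = 0.298 × 307.6 = 91.66 → ξ₂ = 53.52 lbmol/h.
Outlet amounts (n = n₀ + Σ ν·ξ):
  P: 307.6 − 1(38.14) − 1(53.52) = 215.9
  V: 0 + 2(38.14) = 76.28
  U: 0 + 2(53.52) = 107
  R: 0 + 1(53.52) = 53.52
Total out = 452.8 lbmol/h; y_R = 53.52 / 452.8 = 0.1182.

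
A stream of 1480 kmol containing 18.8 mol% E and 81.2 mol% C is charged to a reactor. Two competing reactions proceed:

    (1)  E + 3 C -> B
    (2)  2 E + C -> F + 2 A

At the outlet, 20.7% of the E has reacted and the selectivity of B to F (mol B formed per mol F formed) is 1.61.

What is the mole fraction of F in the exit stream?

0.0114

Conversion of E: E consumed = 0.207 × 278.2 = 57.6 kmol = 1ξ₁ + 2ξ₂.
Selectivity: 1ξ₁ / (1ξ₂) = 1.61 → ξ₁ = 1.61 ξ₂.
Substitute: (1·1.61 + 2) ξ₂ = 57.6 → ξ₂ = 15.95 kmol, ξ₁ = 25.69 kmol.
Outlet amounts (n = n₀ + Σ ν·ξ):
  E: 278.2 − 1(25.69) − 2(15.95) = 220.6
  C: 1202 − 3(25.69) − 1(15.95) = 1109
  B: 0 + 1(25.69) = 25.69
  F: 0 + 1(15.95) = 15.95
  A: 0 + 2(15.95) = 31.91
Total out = 1403 kmol; y_F = 15.95 / 1403 = 0.01137.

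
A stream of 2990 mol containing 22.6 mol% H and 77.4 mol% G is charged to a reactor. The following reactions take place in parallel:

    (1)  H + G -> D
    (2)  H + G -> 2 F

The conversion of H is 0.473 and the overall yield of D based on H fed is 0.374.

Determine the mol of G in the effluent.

1990 mol

Yield of D: 1ξ₁ / 675.7 = 0.374 → ξ₁ = 252.7 mol.
Conversion of H: 1ξ₁ + 1ξ₂ = 0.473 × 675.7 = 319.6 → ξ₂ = 66.9 mol.
Outlet amounts (n = n₀ + Σ ν·ξ):
  H: 675.7 − 1(252.7) − 1(66.9) = 356.1
  G: 2314 − 1(252.7) − 1(66.9) = 1995
  D: 0 + 1(252.7) = 252.7
  F: 0 + 2(66.9) = 133.8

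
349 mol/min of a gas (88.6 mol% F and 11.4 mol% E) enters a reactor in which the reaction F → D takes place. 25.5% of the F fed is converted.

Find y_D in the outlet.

F reacted = 0.255 × 309.2 = 78.85 mol/min; ν_F = −1, so ξ = 78.85/1 = 78.85 mol/min.
Outlet amounts (n = n₀ + ν ξ):
  F: 309.2 − 1(78.85) = 230.4
  D: 0 + 1(78.85) = 78.85
  E: 39.79 (inert)
Total out = 349 mol/min; y_D = 78.85 / 349 = 0.2259.

0.226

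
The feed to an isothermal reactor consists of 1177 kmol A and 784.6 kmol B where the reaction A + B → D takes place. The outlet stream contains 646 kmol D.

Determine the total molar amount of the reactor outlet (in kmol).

For D: n = n₀ + 1ξ → 646 = 0 + 1ξ, giving ξ = 646 kmol.
Outlet amounts (n = n₀ + ν ξ):
  A: 1177 − 1(646) = 531
  B: 784.6 − 1(646) = 138.6
  D: 0 + 1(646) = 646
Total out = 531 + 138.6 + 646 = 1316 kmol.

1320 kmol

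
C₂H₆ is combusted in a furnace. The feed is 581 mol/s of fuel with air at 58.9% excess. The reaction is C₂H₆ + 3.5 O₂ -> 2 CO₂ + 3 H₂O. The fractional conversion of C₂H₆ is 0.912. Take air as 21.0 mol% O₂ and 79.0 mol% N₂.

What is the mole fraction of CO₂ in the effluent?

0.0653

Stoichiometric O₂ = 3.5 × 581 = 2034 mol/s; O₂ fed = 2034 × 1.589 = 3231 mol/s.
N₂ fed = 3231 × 79/21 = 12160 mol/s.
Fuel reacted = 0.912 × 581 → ξ = 529.9 mol/s.
Outlet (n = n₀ + ν ξ):
  C₂H₆: 581 − 1(529.9) = 51.13
  O₂: 3231 − 3.5(529.9) = 1377
  N₂: 12160 (inert)
  CO₂: 0 + 2(529.9) = 1060
  H₂O: 0 + 3(529.9) = 1590
Total out = 16230 mol/s; y_CO₂ = 1060 / 16230 = 0.06528.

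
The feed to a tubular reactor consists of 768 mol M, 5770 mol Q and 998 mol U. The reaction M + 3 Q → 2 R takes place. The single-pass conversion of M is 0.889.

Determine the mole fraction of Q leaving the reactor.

0.603

M reacted = 0.889 × 768 = 682.8 mol; ν_M = −1, so ξ = 682.8/1 = 682.8 mol.
Outlet amounts (n = n₀ + ν ξ):
  M: 768 − 1(682.8) = 85.25
  Q: 5770 − 3(682.8) = 3722
  R: 0 + 2(682.8) = 1366
  U: 998 (inert)
Total out = 6170 mol; y_Q = 3722 / 6170 = 0.6032.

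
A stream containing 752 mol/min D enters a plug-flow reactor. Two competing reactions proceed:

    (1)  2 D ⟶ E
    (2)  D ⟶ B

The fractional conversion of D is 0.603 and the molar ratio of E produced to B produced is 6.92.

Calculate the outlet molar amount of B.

30.6 mol/min

Conversion of D: D consumed = 0.603 × 752 = 453.5 mol/min = 2ξ₁ + 1ξ₂.
Selectivity: 1ξ₁ / (1ξ₂) = 6.92 → ξ₁ = 6.92 ξ₂.
Substitute: (2·6.92 + 1) ξ₂ = 453.5 → ξ₂ = 30.56 mol/min, ξ₁ = 211.4 mol/min.
Outlet amounts (n = n₀ + Σ ν·ξ):
  D: 752 − 2(211.4) − 1(30.56) = 298.5
  E: 0 + 1(211.4) = 211.4
  B: 0 + 1(30.56) = 30.56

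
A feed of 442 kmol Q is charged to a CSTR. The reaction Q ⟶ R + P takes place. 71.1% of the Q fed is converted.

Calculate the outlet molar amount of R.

Q reacted = 0.711 × 442 = 314.3 kmol; ν_Q = −1, so ξ = 314.3/1 = 314.3 kmol.
Outlet amounts (n = n₀ + ν ξ):
  Q: 442 − 1(314.3) = 127.7
  R: 0 + 1(314.3) = 314.3
  P: 0 + 1(314.3) = 314.3

314 kmol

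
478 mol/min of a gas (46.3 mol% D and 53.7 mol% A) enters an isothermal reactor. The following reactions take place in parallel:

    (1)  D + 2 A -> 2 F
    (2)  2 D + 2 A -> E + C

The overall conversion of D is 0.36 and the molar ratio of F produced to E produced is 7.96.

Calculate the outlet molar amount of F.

106 mol/min

Conversion of D: D consumed = 0.36 × 221.3 = 79.67 mol/min = 1ξ₁ + 2ξ₂.
Selectivity: 2ξ₁ / (1ξ₂) = 7.96 → ξ₁ = 3.98 ξ₂.
Substitute: (1·3.98 + 2) ξ₂ = 79.67 → ξ₂ = 13.32 mol/min, ξ₁ = 53.03 mol/min.
Outlet amounts (n = n₀ + Σ ν·ξ):
  D: 221.3 − 1(53.03) − 2(13.32) = 141.6
  A: 256.7 − 2(53.03) − 2(13.32) = 124
  F: 0 + 2(53.03) = 106.1
  E: 0 + 1(13.32) = 13.32
  C: 0 + 1(13.32) = 13.32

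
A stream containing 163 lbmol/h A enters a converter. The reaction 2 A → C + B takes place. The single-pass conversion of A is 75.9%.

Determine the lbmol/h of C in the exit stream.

61.9 lbmol/h

A reacted = 0.759 × 163 = 123.7 lbmol/h; ν_A = −2, so ξ = 123.7/2 = 61.86 lbmol/h.
Outlet amounts (n = n₀ + ν ξ):
  A: 163 − 2(61.86) = 39.28
  C: 0 + 1(61.86) = 61.86
  B: 0 + 1(61.86) = 61.86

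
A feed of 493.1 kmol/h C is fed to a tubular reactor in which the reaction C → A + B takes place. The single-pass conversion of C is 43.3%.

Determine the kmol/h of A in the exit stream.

C reacted = 0.433 × 493.1 = 213.5 kmol/h; ν_C = −1, so ξ = 213.5/1 = 213.5 kmol/h.
Outlet amounts (n = n₀ + ν ξ):
  C: 493.1 − 1(213.5) = 279.6
  A: 0 + 1(213.5) = 213.5
  B: 0 + 1(213.5) = 213.5

214 kmol/h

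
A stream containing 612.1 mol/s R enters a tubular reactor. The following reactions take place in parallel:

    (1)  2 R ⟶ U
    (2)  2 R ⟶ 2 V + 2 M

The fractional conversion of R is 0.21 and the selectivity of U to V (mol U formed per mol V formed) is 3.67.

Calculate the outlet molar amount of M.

Conversion of R: R consumed = 0.21 × 612.1 = 128.5 mol/s = 2ξ₁ + 2ξ₂.
Selectivity: 1ξ₁ / (2ξ₂) = 3.67 → ξ₁ = 7.34 ξ₂.
Substitute: (2·7.34 + 2) ξ₂ = 128.5 → ξ₂ = 7.706 mol/s, ξ₁ = 56.56 mol/s.
Outlet amounts (n = n₀ + Σ ν·ξ):
  R: 612.1 − 2(56.56) − 2(7.706) = 483.6
  U: 0 + 1(56.56) = 56.56
  V: 0 + 2(7.706) = 15.41
  M: 0 + 2(7.706) = 15.41

15.4 mol/s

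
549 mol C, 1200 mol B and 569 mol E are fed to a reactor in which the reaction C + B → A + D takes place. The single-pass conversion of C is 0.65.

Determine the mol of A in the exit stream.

C reacted = 0.65 × 549 = 356.9 mol; ν_C = −1, so ξ = 356.9/1 = 356.9 mol.
Outlet amounts (n = n₀ + ν ξ):
  C: 549 − 1(356.9) = 192.1
  B: 1200 − 1(356.9) = 843.1
  A: 0 + 1(356.9) = 356.9
  D: 0 + 1(356.9) = 356.9
  E: 569 (inert)

357 mol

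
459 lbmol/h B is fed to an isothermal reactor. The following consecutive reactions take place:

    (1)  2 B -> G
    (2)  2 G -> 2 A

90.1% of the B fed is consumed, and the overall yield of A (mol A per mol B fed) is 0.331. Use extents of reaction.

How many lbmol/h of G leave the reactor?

Conversion of B: B consumed = 2ξ₁ = 0.901 × 459 → ξ₁ = 206.8 lbmol/h.
Yield of A: 2ξ₂ / 459 = 0.331 → ξ₂ = 75.96 lbmol/h.
Outlet amounts (n = n₀ + Σ ν·ξ):
  B: 459 − 2(206.8) = 45.44
  G: 0 + 1(206.8) − 2(75.96) = 54.85
  A: 0 + 2(75.96) = 151.9

54.9 lbmol/h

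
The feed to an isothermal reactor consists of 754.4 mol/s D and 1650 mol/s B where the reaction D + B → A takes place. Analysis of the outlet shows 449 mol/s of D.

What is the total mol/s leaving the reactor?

2100 mol/s

For D: n = n₀ − 1ξ → 449 = 754.4 − 1ξ, giving ξ = 305.4 mol/s.
Outlet amounts (n = n₀ + ν ξ):
  D: 754.4 − 1(305.4) = 449
  B: 1650 − 1(305.4) = 1345
  A: 0 + 1(305.4) = 305.4
Total out = 449 + 1345 + 305.4 = 2099 mol/s.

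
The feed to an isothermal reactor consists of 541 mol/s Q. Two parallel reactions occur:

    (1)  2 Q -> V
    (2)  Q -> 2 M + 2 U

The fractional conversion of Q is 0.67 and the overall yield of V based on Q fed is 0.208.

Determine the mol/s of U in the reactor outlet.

Yield of V: 1ξ₁ / 541 = 0.208 → ξ₁ = 112.5 mol/s.
Conversion of Q: 2ξ₁ + 1ξ₂ = 0.67 × 541 = 362.5 → ξ₂ = 137.4 mol/s.
Outlet amounts (n = n₀ + Σ ν·ξ):
  Q: 541 − 2(112.5) − 1(137.4) = 178.5
  V: 0 + 1(112.5) = 112.5
  M: 0 + 2(137.4) = 274.8
  U: 0 + 2(137.4) = 274.8

275 mol/s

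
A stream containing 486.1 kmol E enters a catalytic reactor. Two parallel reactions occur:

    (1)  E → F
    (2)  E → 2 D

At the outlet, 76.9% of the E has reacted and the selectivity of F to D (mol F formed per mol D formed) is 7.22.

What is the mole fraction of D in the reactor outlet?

Conversion of E: E consumed = 0.769 × 486.1 = 373.8 kmol = 1ξ₁ + 1ξ₂.
Selectivity: 1ξ₁ / (2ξ₂) = 7.22 → ξ₁ = 14.44 ξ₂.
Substitute: (1·14.44 + 1) ξ₂ = 373.8 → ξ₂ = 24.21 kmol, ξ₁ = 349.6 kmol.
Outlet amounts (n = n₀ + Σ ν·ξ):
  E: 486.1 − 1(349.6) − 1(24.21) = 112.3
  F: 0 + 1(349.6) = 349.6
  D: 0 + 2(24.21) = 48.42
Total out = 510.3 kmol; y_D = 48.42 / 510.3 = 0.09489.

0.0949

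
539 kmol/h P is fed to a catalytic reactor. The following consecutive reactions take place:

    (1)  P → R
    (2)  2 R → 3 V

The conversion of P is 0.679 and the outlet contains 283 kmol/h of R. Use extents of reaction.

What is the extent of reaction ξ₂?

Conversion of P: P consumed = 1ξ₁ = 0.679 × 539 → ξ₁ = 366 kmol/h.
R balance: n_R = 0 + 1ξ₁ − 2ξ₂ = 283 → ξ₂ = (1·366 − 283)/2 = 41.49 kmol/h.
Outlet amounts (n = n₀ + Σ ν·ξ):
  P: 539 − 1(366) = 173
  R: 0 + 1(366) − 2(41.49) = 283
  V: 0 + 3(41.49) = 124.5

ξ₂ = 41.5 kmol/h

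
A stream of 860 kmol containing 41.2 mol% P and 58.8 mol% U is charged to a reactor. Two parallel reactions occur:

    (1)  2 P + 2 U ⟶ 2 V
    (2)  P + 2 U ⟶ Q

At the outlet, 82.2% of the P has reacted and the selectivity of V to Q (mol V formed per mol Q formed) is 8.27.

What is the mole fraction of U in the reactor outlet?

Conversion of P: P consumed = 0.822 × 354.3 = 291.3 kmol = 2ξ₁ + 1ξ₂.
Selectivity: 2ξ₁ / (1ξ₂) = 8.27 → ξ₁ = 4.135 ξ₂.
Substitute: (2·4.135 + 1) ξ₂ = 291.3 → ξ₂ = 31.42 kmol, ξ₁ = 129.9 kmol.
Outlet amounts (n = n₀ + Σ ν·ξ):
  P: 354.3 − 2(129.9) − 1(31.42) = 63.07
  U: 505.7 − 2(129.9) − 2(31.42) = 183
  V: 0 + 2(129.9) = 259.8
  Q: 0 + 1(31.42) = 31.42
Total out = 537.3 kmol; y_U = 183 / 537.3 = 0.3406.

0.341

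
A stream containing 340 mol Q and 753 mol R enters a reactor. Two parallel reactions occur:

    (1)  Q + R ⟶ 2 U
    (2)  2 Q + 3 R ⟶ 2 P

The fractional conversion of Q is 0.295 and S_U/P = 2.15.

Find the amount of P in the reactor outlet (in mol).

Conversion of Q: Q consumed = 0.295 × 340 = 100.3 mol = 1ξ₁ + 2ξ₂.
Selectivity: 2ξ₁ / (2ξ₂) = 2.15 → ξ₁ = 2.15 ξ₂.
Substitute: (1·2.15 + 2) ξ₂ = 100.3 → ξ₂ = 24.17 mol, ξ₁ = 51.96 mol.
Outlet amounts (n = n₀ + Σ ν·ξ):
  Q: 340 − 1(51.96) − 2(24.17) = 239.7
  R: 753 − 1(51.96) − 3(24.17) = 628.5
  U: 0 + 2(51.96) = 103.9
  P: 0 + 2(24.17) = 48.34

48.3 mol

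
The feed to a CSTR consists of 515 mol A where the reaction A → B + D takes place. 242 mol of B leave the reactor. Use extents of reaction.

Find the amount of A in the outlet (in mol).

273 mol

For B: n = n₀ + 1ξ → 242 = 0 + 1ξ, giving ξ = 242 mol.
Outlet amounts (n = n₀ + ν ξ):
  A: 515 − 1(242) = 273
  B: 0 + 1(242) = 242
  D: 0 + 1(242) = 242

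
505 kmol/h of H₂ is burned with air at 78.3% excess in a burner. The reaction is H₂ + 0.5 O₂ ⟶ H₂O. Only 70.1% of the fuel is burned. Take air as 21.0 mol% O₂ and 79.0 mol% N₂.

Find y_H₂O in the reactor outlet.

0.143

Stoichiometric O₂ = 0.5 × 505 = 252.5 kmol/h; O₂ fed = 252.5 × 1.783 = 450.2 kmol/h.
N₂ fed = 450.2 × 79/21 = 1694 kmol/h.
Fuel reacted = 0.701 × 505 → ξ = 354 kmol/h.
Outlet (n = n₀ + ν ξ):
  H₂: 505 − 1(354) = 151
  O₂: 450.2 − 0.5(354) = 273.2
  N₂: 1694 (inert)
  H₂O: 0 + 1(354) = 354
Total out = 2472 kmol/h; y_H₂O = 354 / 2472 = 0.1432.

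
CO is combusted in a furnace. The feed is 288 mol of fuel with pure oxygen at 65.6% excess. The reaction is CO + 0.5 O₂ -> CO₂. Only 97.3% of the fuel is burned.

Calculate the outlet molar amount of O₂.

98.4 mol

Stoichiometric O₂ = 0.5 × 288 = 144 mol; O₂ fed = 144 × 1.656 = 238.5 mol.
Fuel reacted = 0.973 × 288 → ξ = 280.2 mol.
Outlet (n = n₀ + ν ξ):
  CO: 288 − 1(280.2) = 7.776
  O₂: 238.5 − 0.5(280.2) = 98.35
  CO₂: 0 + 1(280.2) = 280.2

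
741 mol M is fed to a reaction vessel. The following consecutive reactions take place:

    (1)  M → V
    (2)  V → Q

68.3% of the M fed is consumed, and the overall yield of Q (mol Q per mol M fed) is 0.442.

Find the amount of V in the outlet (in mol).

Conversion of M: M consumed = 1ξ₁ = 0.683 × 741 → ξ₁ = 506.1 mol.
Yield of Q: 1ξ₂ / 741 = 0.442 → ξ₂ = 327.5 mol.
Outlet amounts (n = n₀ + Σ ν·ξ):
  M: 741 − 1(506.1) = 234.9
  V: 0 + 1(506.1) − 1(327.5) = 178.6
  Q: 0 + 1(327.5) = 327.5

179 mol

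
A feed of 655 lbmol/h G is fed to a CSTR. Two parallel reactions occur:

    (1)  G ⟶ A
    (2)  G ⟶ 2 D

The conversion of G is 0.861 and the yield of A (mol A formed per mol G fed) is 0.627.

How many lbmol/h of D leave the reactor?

Yield of A: 1ξ₁ / 655 = 0.627 → ξ₁ = 410.7 lbmol/h.
Conversion of G: 1ξ₁ + 1ξ₂ = 0.861 × 655 = 564 → ξ₂ = 153.3 lbmol/h.
Outlet amounts (n = n₀ + Σ ν·ξ):
  G: 655 − 1(410.7) − 1(153.3) = 91.04
  A: 0 + 1(410.7) = 410.7
  D: 0 + 2(153.3) = 306.5

307 lbmol/h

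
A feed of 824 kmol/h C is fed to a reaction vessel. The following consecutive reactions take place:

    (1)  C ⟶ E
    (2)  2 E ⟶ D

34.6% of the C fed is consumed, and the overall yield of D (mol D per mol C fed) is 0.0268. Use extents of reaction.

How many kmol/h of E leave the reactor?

Conversion of C: C consumed = 1ξ₁ = 0.346 × 824 → ξ₁ = 285.1 kmol/h.
Yield of D: 1ξ₂ / 824 = 0.0268 → ξ₂ = 22.08 kmol/h.
Outlet amounts (n = n₀ + Σ ν·ξ):
  C: 824 − 1(285.1) = 538.9
  E: 0 + 1(285.1) − 2(22.08) = 240.9
  D: 0 + 1(22.08) = 22.08

241 kmol/h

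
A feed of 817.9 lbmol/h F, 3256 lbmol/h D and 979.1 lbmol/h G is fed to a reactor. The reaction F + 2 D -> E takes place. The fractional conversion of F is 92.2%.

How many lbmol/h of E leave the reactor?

754 lbmol/h

F reacted = 0.922 × 817.9 = 754.1 lbmol/h; ν_F = −1, so ξ = 754.1/1 = 754.1 lbmol/h.
Outlet amounts (n = n₀ + ν ξ):
  F: 817.9 − 1(754.1) = 63.8
  D: 3256 − 2(754.1) = 1748
  E: 0 + 1(754.1) = 754.1
  G: 979.1 (inert)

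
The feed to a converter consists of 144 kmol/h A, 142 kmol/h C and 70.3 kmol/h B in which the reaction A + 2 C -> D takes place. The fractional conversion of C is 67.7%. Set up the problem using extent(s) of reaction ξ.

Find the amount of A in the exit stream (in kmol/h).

95.9 kmol/h

C reacted = 0.677 × 142 = 96.13 kmol/h; ν_C = −2, so ξ = 96.13/2 = 48.07 kmol/h.
Outlet amounts (n = n₀ + ν ξ):
  A: 144 − 1(48.07) = 95.93
  C: 142 − 2(48.07) = 45.87
  D: 0 + 1(48.07) = 48.07
  B: 70.3 (inert)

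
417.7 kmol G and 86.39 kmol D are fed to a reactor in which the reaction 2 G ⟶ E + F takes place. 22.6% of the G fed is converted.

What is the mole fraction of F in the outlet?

G reacted = 0.226 × 417.7 = 94.4 kmol; ν_G = −2, so ξ = 94.4/2 = 47.2 kmol.
Outlet amounts (n = n₀ + ν ξ):
  G: 417.7 − 2(47.2) = 323.3
  E: 0 + 1(47.2) = 47.2
  F: 0 + 1(47.2) = 47.2
  D: 86.39 (inert)
Total out = 504.1 kmol; y_F = 47.2 / 504.1 = 0.09363.

0.0936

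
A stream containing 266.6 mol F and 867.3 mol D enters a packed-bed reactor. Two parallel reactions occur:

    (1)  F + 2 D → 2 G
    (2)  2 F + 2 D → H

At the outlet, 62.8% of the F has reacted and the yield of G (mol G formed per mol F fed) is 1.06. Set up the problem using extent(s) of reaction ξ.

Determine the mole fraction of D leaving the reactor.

Yield of G: 2ξ₁ / 266.6 = 1.06 → ξ₁ = 141.3 mol.
Conversion of F: 1ξ₁ + 2ξ₂ = 0.628 × 266.6 = 167.4 → ξ₂ = 13.06 mol.
Outlet amounts (n = n₀ + Σ ν·ξ):
  F: 266.6 − 1(141.3) − 2(13.06) = 99.18
  D: 867.3 − 2(141.3) − 2(13.06) = 558.6
  G: 0 + 2(141.3) = 282.6
  H: 0 + 1(13.06) = 13.06
Total out = 953.4 mol; y_D = 558.6 / 953.4 = 0.5859.

0.586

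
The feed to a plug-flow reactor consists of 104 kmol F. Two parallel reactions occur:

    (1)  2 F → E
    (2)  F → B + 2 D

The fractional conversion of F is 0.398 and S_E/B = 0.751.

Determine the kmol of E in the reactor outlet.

12.4 kmol

Conversion of F: F consumed = 0.398 × 104 = 41.39 kmol = 2ξ₁ + 1ξ₂.
Selectivity: 1ξ₁ / (1ξ₂) = 0.751 → ξ₁ = 0.751 ξ₂.
Substitute: (2·0.751 + 1) ξ₂ = 41.39 → ξ₂ = 16.54 kmol, ξ₁ = 12.42 kmol.
Outlet amounts (n = n₀ + Σ ν·ξ):
  F: 104 − 2(12.42) − 1(16.54) = 62.61
  E: 0 + 1(12.42) = 12.42
  B: 0 + 1(16.54) = 16.54
  D: 0 + 2(16.54) = 33.09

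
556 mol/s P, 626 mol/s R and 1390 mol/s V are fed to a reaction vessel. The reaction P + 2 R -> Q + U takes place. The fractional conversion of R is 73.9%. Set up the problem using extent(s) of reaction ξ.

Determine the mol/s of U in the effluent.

231 mol/s

R reacted = 0.739 × 626 = 462.6 mol/s; ν_R = −2, so ξ = 462.6/2 = 231.3 mol/s.
Outlet amounts (n = n₀ + ν ξ):
  P: 556 − 1(231.3) = 324.7
  R: 626 − 2(231.3) = 163.4
  Q: 0 + 1(231.3) = 231.3
  U: 0 + 1(231.3) = 231.3
  V: 1390 (inert)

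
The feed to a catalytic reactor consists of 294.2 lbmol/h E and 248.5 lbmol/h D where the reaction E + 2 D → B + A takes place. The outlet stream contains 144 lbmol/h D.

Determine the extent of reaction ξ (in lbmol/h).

For D: n = n₀ − 2ξ → 144 = 248.5 − 2ξ, giving ξ = 52.25 lbmol/h.
Outlet amounts (n = n₀ + ν ξ):
  E: 294.2 − 1(52.25) = 241.9
  D: 248.5 − 2(52.25) = 144
  B: 0 + 1(52.25) = 52.25
  A: 0 + 1(52.25) = 52.25

ξ = 52.2 lbmol/h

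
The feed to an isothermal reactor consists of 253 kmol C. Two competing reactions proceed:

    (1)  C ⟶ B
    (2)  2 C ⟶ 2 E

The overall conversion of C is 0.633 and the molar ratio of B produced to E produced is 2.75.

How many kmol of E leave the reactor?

Conversion of C: C consumed = 0.633 × 253 = 160.1 kmol = 1ξ₁ + 2ξ₂.
Selectivity: 1ξ₁ / (2ξ₂) = 2.75 → ξ₁ = 5.5 ξ₂.
Substitute: (1·5.5 + 2) ξ₂ = 160.1 → ξ₂ = 21.35 kmol, ξ₁ = 117.4 kmol.
Outlet amounts (n = n₀ + Σ ν·ξ):
  C: 253 − 1(117.4) − 2(21.35) = 92.85
  B: 0 + 1(117.4) = 117.4
  E: 0 + 2(21.35) = 42.71

42.7 kmol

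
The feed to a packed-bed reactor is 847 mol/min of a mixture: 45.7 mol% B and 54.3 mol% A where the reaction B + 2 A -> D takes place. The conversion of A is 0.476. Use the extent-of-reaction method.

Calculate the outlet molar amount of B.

A reacted = 0.476 × 459.9 = 218.9 mol/min; ν_A = −2, so ξ = 218.9/2 = 109.5 mol/min.
Outlet amounts (n = n₀ + ν ξ):
  B: 387.1 − 1(109.5) = 277.6
  A: 459.9 − 2(109.5) = 241
  D: 0 + 1(109.5) = 109.5

278 mol/min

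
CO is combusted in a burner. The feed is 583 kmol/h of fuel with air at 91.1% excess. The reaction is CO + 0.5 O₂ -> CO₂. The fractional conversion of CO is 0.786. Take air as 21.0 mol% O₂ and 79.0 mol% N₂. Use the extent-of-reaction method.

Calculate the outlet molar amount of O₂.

328 kmol/h

Stoichiometric O₂ = 0.5 × 583 = 291.5 kmol/h; O₂ fed = 291.5 × 1.911 = 557.1 kmol/h.
N₂ fed = 557.1 × 79/21 = 2096 kmol/h.
Fuel reacted = 0.786 × 583 → ξ = 458.2 kmol/h.
Outlet (n = n₀ + ν ξ):
  CO: 583 − 1(458.2) = 124.8
  O₂: 557.1 − 0.5(458.2) = 327.9
  N₂: 2096 (inert)
  CO₂: 0 + 1(458.2) = 458.2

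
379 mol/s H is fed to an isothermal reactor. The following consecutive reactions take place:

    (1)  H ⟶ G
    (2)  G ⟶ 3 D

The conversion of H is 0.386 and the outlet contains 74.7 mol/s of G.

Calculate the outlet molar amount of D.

215 mol/s

Conversion of H: H consumed = 1ξ₁ = 0.386 × 379 → ξ₁ = 146.3 mol/s.
G balance: n_G = 0 + 1ξ₁ − 1ξ₂ = 74.7 → ξ₂ = (1·146.3 − 74.7)/1 = 71.59 mol/s.
Outlet amounts (n = n₀ + Σ ν·ξ):
  H: 379 − 1(146.3) = 232.7
  G: 0 + 1(146.3) − 1(71.59) = 74.7
  D: 0 + 3(71.59) = 214.8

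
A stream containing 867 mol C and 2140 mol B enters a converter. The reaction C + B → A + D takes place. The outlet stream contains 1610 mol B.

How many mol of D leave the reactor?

For B: n = n₀ − 1ξ → 1610 = 2140 − 1ξ, giving ξ = 530 mol.
Outlet amounts (n = n₀ + ν ξ):
  C: 867 − 1(530) = 337
  B: 2140 − 1(530) = 1610
  A: 0 + 1(530) = 530
  D: 0 + 1(530) = 530

530 mol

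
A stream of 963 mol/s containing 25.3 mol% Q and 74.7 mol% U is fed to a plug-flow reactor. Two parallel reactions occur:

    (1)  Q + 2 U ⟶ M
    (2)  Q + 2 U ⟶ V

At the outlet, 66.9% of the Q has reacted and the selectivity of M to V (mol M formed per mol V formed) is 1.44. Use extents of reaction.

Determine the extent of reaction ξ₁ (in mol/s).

ξ₁ = 96.2 mol/s

Conversion of Q: Q consumed = 0.669 × 243.6 = 163 mol/s = 1ξ₁ + 1ξ₂.
Selectivity: 1ξ₁ / (1ξ₂) = 1.44 → ξ₁ = 1.44 ξ₂.
Substitute: (1·1.44 + 1) ξ₂ = 163 → ξ₂ = 66.8 mol/s, ξ₁ = 96.19 mol/s.
Outlet amounts (n = n₀ + Σ ν·ξ):
  Q: 243.6 − 1(96.19) − 1(66.8) = 80.64
  U: 719.4 − 2(96.19) − 2(66.8) = 393.4
  M: 0 + 1(96.19) = 96.19
  V: 0 + 1(66.8) = 66.8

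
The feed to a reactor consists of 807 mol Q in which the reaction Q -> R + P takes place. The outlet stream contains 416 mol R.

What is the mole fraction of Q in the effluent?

For R: n = n₀ + 1ξ → 416 = 0 + 1ξ, giving ξ = 416 mol.
Outlet amounts (n = n₀ + ν ξ):
  Q: 807 − 1(416) = 391
  R: 0 + 1(416) = 416
  P: 0 + 1(416) = 416
Total out = 1223 mol; y_Q = 391 / 1223 = 0.3197.

0.32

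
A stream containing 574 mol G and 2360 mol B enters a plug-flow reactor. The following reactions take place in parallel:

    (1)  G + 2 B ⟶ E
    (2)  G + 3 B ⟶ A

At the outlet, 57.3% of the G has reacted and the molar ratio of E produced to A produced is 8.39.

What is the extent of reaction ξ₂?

Conversion of G: G consumed = 0.573 × 574 = 328.9 mol = 1ξ₁ + 1ξ₂.
Selectivity: 1ξ₁ / (1ξ₂) = 8.39 → ξ₁ = 8.39 ξ₂.
Substitute: (1·8.39 + 1) ξ₂ = 328.9 → ξ₂ = 35.03 mol, ξ₁ = 293.9 mol.
Outlet amounts (n = n₀ + Σ ν·ξ):
  G: 574 − 1(293.9) − 1(35.03) = 245.1
  B: 2360 − 2(293.9) − 3(35.03) = 1667
  E: 0 + 1(293.9) = 293.9
  A: 0 + 1(35.03) = 35.03

ξ₂ = 35 mol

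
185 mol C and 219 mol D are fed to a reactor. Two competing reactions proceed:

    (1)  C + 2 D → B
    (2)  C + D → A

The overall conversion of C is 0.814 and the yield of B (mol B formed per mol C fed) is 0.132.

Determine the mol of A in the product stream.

Yield of B: 1ξ₁ / 185 = 0.132 → ξ₁ = 24.42 mol.
Conversion of C: 1ξ₁ + 1ξ₂ = 0.814 × 185 = 150.6 → ξ₂ = 126.2 mol.
Outlet amounts (n = n₀ + Σ ν·ξ):
  C: 185 − 1(24.42) − 1(126.2) = 34.41
  D: 219 − 2(24.42) − 1(126.2) = 43.99
  B: 0 + 1(24.42) = 24.42
  A: 0 + 1(126.2) = 126.2

126 mol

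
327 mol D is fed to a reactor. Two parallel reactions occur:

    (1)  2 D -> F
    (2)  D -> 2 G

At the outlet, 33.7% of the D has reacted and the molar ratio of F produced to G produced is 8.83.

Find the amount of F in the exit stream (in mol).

53.6 mol

Conversion of D: D consumed = 0.337 × 327 = 110.2 mol = 2ξ₁ + 1ξ₂.
Selectivity: 1ξ₁ / (2ξ₂) = 8.83 → ξ₁ = 17.66 ξ₂.
Substitute: (2·17.66 + 1) ξ₂ = 110.2 → ξ₂ = 3.034 mol, ξ₁ = 53.58 mol.
Outlet amounts (n = n₀ + Σ ν·ξ):
  D: 327 − 2(53.58) − 1(3.034) = 216.8
  F: 0 + 1(53.58) = 53.58
  G: 0 + 2(3.034) = 6.068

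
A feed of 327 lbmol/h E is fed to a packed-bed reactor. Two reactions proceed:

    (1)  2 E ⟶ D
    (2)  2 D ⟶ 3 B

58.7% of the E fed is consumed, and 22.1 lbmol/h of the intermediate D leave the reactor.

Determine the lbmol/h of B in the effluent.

Conversion of E: E consumed = 2ξ₁ = 0.587 × 327 → ξ₁ = 95.97 lbmol/h.
D balance: n_D = 0 + 1ξ₁ − 2ξ₂ = 22.1 → ξ₂ = (1·95.97 − 22.1)/2 = 36.94 lbmol/h.
Outlet amounts (n = n₀ + Σ ν·ξ):
  E: 327 − 2(95.97) = 135.1
  D: 0 + 1(95.97) − 2(36.94) = 22.1
  B: 0 + 3(36.94) = 110.8

111 lbmol/h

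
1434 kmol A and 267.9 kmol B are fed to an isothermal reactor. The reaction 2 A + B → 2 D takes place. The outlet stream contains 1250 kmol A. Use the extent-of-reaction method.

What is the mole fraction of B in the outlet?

For A: n = n₀ − 2ξ → 1250 = 1434 − 2ξ, giving ξ = 92 kmol.
Outlet amounts (n = n₀ + ν ξ):
  A: 1434 − 2(92) = 1250
  B: 267.9 − 1(92) = 175.9
  D: 0 + 2(92) = 184
Total out = 1610 kmol; y_B = 175.9 / 1610 = 0.1093.

0.109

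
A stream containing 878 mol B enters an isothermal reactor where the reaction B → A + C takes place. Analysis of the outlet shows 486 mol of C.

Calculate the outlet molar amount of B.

392 mol

For C: n = n₀ + 1ξ → 486 = 0 + 1ξ, giving ξ = 486 mol.
Outlet amounts (n = n₀ + ν ξ):
  B: 878 − 1(486) = 392
  A: 0 + 1(486) = 486
  C: 0 + 1(486) = 486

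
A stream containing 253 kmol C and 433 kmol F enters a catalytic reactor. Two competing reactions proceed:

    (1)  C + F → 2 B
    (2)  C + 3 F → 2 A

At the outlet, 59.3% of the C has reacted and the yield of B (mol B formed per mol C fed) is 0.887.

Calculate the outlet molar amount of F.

Yield of B: 2ξ₁ / 253 = 0.887 → ξ₁ = 112.2 kmol.
Conversion of C: 1ξ₁ + 1ξ₂ = 0.593 × 253 = 150 → ξ₂ = 37.82 kmol.
Outlet amounts (n = n₀ + Σ ν·ξ):
  C: 253 − 1(112.2) − 1(37.82) = 103
  F: 433 − 1(112.2) − 3(37.82) = 207.3
  B: 0 + 2(112.2) = 224.4
  A: 0 + 2(37.82) = 75.65

207 kmol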